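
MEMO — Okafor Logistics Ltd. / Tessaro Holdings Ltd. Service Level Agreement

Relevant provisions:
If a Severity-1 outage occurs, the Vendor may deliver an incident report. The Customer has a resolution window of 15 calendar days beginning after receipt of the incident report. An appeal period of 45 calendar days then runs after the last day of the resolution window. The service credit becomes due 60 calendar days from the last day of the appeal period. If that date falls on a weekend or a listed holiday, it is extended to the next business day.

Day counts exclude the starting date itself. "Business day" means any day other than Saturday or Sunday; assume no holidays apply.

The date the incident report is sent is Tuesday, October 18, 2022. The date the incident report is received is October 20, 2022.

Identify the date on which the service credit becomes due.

February 17, 2023

The last day of the resolution window: 15 calendar days after October 20, 2022 is November 4, 2022.
The last day of the appeal period: 45 calendar days after November 4, 2022 is December 19, 2022.
Adding 60 calendar days to December 19, 2022 gives February 17, 2023, which is the date on which the service credit becomes due. February 17, 2023 is a Friday, so no roll-forward applies.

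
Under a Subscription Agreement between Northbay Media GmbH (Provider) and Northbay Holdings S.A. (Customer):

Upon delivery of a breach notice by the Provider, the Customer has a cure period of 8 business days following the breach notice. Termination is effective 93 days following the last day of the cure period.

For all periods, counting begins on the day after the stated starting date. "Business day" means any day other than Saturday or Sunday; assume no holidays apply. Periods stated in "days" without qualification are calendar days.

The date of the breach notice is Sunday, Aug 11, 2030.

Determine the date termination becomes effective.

Nov 22, 2030

From Sunday, Aug 11, 2030, 8 business days (Aug 12, Aug 13, Aug 14, Aug 15, Aug 16, Aug 19, Aug 20, Aug 21, skipping weekends) brings us to Wednesday, Aug 21, 2030, which is the last day of the cure period.
Adding 93 calendar days to Aug 21, 2030 gives Nov 22, 2030, which is the date termination becomes effective.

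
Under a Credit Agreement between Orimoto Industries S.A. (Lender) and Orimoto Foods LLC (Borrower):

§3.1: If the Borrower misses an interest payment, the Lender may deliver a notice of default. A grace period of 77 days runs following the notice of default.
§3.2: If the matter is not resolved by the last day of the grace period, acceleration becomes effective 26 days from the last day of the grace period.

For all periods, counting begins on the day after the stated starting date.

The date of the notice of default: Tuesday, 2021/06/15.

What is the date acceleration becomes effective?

2021/09/26

The last day of the grace period: 2021/06/15 + 77 days = 2021/08/31.
The date acceleration becomes effective: 26 calendar days after 2021/08/31 is 2021/09/26.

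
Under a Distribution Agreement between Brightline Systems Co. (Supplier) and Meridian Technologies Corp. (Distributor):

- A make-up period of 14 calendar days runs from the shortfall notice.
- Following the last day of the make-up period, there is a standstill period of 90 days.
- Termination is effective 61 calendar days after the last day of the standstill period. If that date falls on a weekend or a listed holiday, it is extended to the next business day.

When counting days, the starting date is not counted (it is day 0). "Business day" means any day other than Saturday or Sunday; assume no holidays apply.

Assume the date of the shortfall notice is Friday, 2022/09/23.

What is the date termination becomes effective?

Adding 14 calendar days to 2022/09/23 gives 2022/10/07, which is the last day of the make-up period.
The last day of the standstill period: 90 calendar days after 2022/10/07 is 2023/01/05.
The date termination becomes effective: 2023/01/05 + 61 days = 2023/03/07. 2023/03/07 is a Tuesday, so no roll-forward applies.

2023/03/07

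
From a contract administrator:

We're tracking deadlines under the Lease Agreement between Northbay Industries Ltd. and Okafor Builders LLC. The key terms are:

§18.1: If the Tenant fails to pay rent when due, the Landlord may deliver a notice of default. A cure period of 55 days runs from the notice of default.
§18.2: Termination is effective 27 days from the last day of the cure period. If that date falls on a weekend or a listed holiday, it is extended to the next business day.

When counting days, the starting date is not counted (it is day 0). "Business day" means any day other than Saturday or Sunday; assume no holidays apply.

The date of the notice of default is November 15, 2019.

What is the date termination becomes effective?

February 5, 2020

The last day of the cure period: 55 calendar days after November 15, 2019 is January 9, 2020.
The date termination becomes effective: January 9, 2020 + 27 days = February 5, 2020. February 5, 2020 is a Wednesday, so no roll-forward applies.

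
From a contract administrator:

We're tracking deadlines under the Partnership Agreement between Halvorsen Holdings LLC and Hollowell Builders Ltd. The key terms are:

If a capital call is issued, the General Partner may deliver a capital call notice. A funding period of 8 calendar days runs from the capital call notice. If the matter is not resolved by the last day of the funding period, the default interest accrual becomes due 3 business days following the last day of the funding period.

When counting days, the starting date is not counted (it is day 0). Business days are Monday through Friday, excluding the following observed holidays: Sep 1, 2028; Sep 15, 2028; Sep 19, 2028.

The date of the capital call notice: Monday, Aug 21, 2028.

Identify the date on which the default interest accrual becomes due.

Sep 4, 2028

The last day of the funding period: 8 calendar days after Aug 21, 2028 is Aug 29, 2028.
The date on which the default interest accrual becomes due: 3 business days after Tuesday, Aug 29, 2028, skipping weekends and the listed holiday on Sep 1 — Aug 30, Aug 31, Sep 4 — lands on Monday, Sep 4, 2028.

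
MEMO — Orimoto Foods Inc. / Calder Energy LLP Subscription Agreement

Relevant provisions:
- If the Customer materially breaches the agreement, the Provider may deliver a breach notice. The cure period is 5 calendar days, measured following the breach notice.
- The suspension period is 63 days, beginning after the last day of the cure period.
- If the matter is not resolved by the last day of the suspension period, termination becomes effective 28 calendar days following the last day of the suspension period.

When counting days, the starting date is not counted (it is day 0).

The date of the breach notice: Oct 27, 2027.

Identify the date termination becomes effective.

The last day of the cure period: 5 calendar days after Oct 27, 2027 is Nov 1, 2027.
The last day of the suspension period: 63 calendar days after Nov 1, 2027 is Jan 3, 2028.
The date termination becomes effective: Jan 3, 2028 + 28 days = Jan 31, 2028.

Jan 31, 2028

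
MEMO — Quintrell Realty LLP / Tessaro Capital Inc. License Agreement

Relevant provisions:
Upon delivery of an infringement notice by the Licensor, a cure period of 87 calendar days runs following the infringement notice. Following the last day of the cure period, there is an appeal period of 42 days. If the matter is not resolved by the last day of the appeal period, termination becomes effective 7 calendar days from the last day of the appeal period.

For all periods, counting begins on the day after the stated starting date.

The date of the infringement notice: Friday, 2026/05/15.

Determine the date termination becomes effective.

2026/09/28

The last day of the cure period: 87 calendar days after 2026/05/15 is 2026/08/10.
The last day of the appeal period: 2026/08/10 + 42 days = 2026/09/21.
The date termination becomes effective: 2026/09/21 + 7 days = 2026/09/28.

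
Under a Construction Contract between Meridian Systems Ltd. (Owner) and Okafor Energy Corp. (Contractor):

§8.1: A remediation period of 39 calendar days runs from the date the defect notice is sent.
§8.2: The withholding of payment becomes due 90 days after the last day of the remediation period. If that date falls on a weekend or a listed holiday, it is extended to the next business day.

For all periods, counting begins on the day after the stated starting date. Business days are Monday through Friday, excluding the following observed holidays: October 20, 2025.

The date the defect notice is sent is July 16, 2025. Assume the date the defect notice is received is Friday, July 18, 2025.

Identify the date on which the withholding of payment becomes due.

November 24, 2025

Adding 39 calendar days to July 16, 2025 gives August 24, 2025, which is the last day of the remediation period.
The date on which the withholding of payment becomes due: 90 calendar days after August 24, 2025 is November 22, 2025. That falls on a Saturday, so it rolls to the next business day, Monday, November 24, 2025.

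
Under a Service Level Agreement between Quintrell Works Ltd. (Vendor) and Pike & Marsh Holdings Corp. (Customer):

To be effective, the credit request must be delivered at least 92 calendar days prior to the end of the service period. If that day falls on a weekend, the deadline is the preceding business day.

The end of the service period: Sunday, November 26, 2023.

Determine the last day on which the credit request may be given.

Counting back 92 calendar days from November 26, 2023 gives August 26, 2023. That is a Saturday, so the deadline moves back to Friday, August 25, 2023.

August 25, 2023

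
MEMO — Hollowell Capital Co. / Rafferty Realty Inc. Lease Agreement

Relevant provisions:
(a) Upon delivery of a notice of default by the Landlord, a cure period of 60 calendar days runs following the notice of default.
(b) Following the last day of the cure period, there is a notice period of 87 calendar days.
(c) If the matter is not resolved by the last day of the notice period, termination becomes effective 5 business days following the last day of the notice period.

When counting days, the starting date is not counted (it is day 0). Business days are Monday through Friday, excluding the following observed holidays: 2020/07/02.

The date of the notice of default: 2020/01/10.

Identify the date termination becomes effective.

The last day of the cure period: 60 calendar days after 2020/01/10 is 2020/03/10.
The last day of the notice period: 87 calendar days after 2020/03/10 is 2020/06/05.
The date termination becomes effective: counting 5 business days from Friday, 2020/06/05 (Jun 8, Jun 9, Jun 10, Jun 11, Jun 12, skipping weekends) reaches Friday, 2020/06/12.

2020/06/12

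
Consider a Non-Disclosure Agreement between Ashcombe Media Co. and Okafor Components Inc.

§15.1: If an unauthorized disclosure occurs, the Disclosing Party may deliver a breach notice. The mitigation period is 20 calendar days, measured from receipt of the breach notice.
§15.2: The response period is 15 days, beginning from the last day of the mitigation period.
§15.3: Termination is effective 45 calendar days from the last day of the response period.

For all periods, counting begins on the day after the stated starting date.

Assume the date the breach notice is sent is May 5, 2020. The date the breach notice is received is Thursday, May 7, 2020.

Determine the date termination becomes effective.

Jul 26, 2020

The last day of the mitigation period: 20 calendar days after May 7, 2020 is May 27, 2020.
The last day of the response period: May 27, 2020 + 15 days = Jun 11, 2020.
The date termination becomes effective: 45 calendar days after Jun 11, 2020 is Jul 26, 2020.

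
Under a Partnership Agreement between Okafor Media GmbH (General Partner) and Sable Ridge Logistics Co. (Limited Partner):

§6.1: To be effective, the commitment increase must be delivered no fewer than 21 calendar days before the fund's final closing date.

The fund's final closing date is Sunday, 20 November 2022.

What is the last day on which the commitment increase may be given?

30 October 2022

20 November 2022 minus 21 days is 30 October 2022.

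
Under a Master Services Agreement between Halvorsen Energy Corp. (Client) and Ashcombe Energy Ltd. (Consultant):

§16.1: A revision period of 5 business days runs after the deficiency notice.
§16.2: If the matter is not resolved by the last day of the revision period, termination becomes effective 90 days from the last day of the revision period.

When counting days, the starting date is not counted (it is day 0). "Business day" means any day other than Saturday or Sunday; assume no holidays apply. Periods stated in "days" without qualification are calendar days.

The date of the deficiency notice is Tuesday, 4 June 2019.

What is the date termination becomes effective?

9 September 2019

The last day of the revision period: 5 business days after Tuesday, 4 June 2019, skipping weekends — Jun 5, Jun 6, Jun 7, Jun 10, Jun 11 — lands on Tuesday, 11 June 2019.
The date termination becomes effective: 11 June 2019 + 90 days = 9 September 2019.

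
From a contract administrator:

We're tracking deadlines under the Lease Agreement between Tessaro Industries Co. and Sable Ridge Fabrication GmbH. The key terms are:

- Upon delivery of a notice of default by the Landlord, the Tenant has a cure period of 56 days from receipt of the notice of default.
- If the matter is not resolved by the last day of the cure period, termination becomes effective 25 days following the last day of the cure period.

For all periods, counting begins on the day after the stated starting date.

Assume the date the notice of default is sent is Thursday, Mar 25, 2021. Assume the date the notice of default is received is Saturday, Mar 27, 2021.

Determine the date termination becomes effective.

Jun 16, 2021

The last day of the cure period: Mar 27, 2021 + 56 days = May 22, 2021.
The date termination becomes effective: 25 calendar days after May 22, 2021 is Jun 16, 2021.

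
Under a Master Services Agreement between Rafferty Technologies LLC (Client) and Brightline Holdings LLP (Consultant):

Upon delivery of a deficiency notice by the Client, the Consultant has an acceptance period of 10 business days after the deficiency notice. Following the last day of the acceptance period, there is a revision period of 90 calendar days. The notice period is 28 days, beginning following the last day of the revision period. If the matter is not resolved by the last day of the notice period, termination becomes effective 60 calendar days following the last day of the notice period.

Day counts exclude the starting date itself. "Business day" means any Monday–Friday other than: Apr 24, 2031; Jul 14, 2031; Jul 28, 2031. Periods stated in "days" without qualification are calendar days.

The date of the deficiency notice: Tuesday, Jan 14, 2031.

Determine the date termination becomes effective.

Jul 25, 2031

From Tuesday, Jan 14, 2031, 10 business days (Jan 15, Jan 16, Jan 17, Jan 20, Jan 21, Jan 22, Jan 23, Jan 24, Jan 27, Jan 28, skipping weekends) brings us to Tuesday, Jan 28, 2031, which is the last day of the acceptance period.
The last day of the revision period: 90 calendar days after Jan 28, 2031 is Apr 28, 2031.
The last day of the notice period: 28 calendar days after Apr 28, 2031 is May 26, 2031.
The date termination becomes effective: 60 calendar days after May 26, 2031 is Jul 25, 2031.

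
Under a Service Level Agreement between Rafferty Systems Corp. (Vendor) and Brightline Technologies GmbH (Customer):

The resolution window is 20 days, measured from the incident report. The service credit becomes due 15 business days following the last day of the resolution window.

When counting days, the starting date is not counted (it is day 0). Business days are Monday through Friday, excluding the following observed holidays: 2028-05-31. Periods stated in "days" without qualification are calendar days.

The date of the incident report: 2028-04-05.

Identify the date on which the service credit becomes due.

2028-05-16

The last day of the resolution window: 2028-04-05 + 20 days = 2028-04-25.
The date on which the service credit becomes due: 15 business days after Tuesday, 2028-04-25, skipping weekends — Apr 26, Apr 27, Apr 28, May 1, …, May 12, May 15, May 16 — lands on Tuesday, 2028-05-16.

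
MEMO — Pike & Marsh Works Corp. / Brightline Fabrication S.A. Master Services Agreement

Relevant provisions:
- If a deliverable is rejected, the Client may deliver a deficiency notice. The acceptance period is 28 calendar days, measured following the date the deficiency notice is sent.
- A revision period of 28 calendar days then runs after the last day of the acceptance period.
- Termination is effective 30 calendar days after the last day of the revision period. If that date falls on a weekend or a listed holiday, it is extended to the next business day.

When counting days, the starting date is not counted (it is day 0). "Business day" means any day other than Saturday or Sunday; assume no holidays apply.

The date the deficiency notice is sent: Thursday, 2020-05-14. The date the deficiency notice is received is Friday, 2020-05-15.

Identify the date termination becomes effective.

Adding 28 calendar days to 2020-05-14 gives 2020-06-11, which is the last day of the acceptance period.
Adding 28 calendar days to 2020-06-11 gives 2020-07-09, which is the last day of the revision period.
Adding 30 calendar days to 2020-07-09 gives 2020-08-08, which is the date termination becomes effective. That falls on a Saturday, so it rolls to the next business day, Monday, 2020-08-10.

2020-08-10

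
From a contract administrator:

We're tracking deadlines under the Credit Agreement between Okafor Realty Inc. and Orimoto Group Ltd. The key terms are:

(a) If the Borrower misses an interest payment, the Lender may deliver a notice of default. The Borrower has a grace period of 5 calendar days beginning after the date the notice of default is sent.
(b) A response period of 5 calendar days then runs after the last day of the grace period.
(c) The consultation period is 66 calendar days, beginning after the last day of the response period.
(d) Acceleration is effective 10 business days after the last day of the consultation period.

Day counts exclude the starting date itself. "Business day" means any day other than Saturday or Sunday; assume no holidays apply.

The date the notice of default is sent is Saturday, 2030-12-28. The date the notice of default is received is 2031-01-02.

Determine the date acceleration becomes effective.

2031-03-28

Adding 5 calendar days to 2030-12-28 gives 2031-01-02, which is the last day of the grace period.
Adding 5 calendar days to 2031-01-02 gives 2031-01-07, which is the last day of the response period.
The last day of the consultation period: 2031-01-07 + 66 days = 2031-03-14.
The date acceleration becomes effective: counting 10 business days from Friday, 2031-03-14 (Mar 17, Mar 18, Mar 19, Mar 20, Mar 21, Mar 24, Mar 25, Mar 26, Mar 27, Mar 28, skipping weekends) reaches Friday, 2031-03-28.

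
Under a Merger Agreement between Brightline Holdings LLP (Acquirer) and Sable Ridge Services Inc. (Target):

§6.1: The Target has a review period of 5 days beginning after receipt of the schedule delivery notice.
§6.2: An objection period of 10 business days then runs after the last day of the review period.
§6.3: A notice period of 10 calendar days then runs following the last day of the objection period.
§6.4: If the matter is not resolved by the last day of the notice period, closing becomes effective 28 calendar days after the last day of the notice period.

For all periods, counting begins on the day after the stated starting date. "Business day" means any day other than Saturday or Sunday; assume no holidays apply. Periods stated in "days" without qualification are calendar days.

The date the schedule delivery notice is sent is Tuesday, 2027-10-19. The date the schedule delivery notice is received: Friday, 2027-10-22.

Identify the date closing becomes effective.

2027-12-18

Adding 5 calendar days to 2027-10-22 gives 2027-10-27, which is the last day of the review period.
From Wednesday, 2027-10-27, 10 business days (Oct 28, Oct 29, Nov 1, Nov 2, Nov 3, Nov 4, Nov 5, Nov 8, Nov 9, Nov 10, skipping weekends) brings us to Wednesday, 2027-11-10, which is the last day of the objection period.
Adding 10 calendar days to 2027-11-10 gives 2027-11-20, which is the last day of the notice period.
Adding 28 calendar days to 2027-11-20 gives 2027-12-18, which is the date closing becomes effective.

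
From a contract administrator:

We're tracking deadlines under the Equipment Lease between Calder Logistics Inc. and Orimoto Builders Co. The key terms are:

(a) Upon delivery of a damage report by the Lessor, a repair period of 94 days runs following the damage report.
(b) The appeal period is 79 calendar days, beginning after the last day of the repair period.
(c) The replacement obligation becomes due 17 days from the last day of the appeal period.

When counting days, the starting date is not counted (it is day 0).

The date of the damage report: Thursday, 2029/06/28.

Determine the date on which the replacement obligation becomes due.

2030/01/04

The last day of the repair period: 94 calendar days after 2029/06/28 is 2029/09/30.
The last day of the appeal period: 79 calendar days after 2029/09/30 is 2029/12/18.
Adding 17 calendar days to 2029/12/18 gives 2030/01/04, which is the date on which the replacement obligation becomes due.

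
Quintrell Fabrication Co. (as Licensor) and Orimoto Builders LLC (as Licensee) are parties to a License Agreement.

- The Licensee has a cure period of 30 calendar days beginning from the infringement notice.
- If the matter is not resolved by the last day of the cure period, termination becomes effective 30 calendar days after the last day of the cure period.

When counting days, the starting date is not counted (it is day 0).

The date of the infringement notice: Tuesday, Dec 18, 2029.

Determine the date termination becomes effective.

Feb 16, 2030

The last day of the cure period: Dec 18, 2029 + 30 days = Jan 17, 2030.
The date termination becomes effective: 30 calendar days after Jan 17, 2030 is Feb 16, 2030.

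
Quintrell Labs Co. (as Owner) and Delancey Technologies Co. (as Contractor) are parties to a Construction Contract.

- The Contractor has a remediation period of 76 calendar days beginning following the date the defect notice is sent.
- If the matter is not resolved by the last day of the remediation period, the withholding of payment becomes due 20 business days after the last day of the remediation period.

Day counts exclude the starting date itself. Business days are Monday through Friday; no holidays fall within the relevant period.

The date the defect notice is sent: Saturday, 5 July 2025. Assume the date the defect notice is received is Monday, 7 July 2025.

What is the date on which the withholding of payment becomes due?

17 October 2025

The last day of the remediation period: 5 July 2025 + 76 days = 19 September 2025.
The date on which the withholding of payment becomes due: 20 business days after Friday, 19 September 2025, skipping weekends — Sep 22, Sep 23, Sep 24, Sep 25, …, Oct 15, Oct 16, Oct 17 — lands on Friday, 17 October 2025.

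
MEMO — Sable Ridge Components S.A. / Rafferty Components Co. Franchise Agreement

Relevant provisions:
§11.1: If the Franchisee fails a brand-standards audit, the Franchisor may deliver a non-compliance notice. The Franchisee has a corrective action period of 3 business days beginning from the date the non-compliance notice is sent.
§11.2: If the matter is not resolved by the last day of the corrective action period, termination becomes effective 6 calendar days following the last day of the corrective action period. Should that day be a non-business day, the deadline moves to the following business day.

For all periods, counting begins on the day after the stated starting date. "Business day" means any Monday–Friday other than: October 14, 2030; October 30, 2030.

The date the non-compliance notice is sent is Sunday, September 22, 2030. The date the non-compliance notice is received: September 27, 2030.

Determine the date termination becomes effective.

October 1, 2030

The last day of the corrective action period: counting 3 business days from Sunday, September 22, 2030 (Sep 23, Sep 24, Sep 25, skipping weekends) reaches Wednesday, September 25, 2030.
Adding 6 calendar days to September 25, 2030 gives October 1, 2030, which is the date termination becomes effective. October 1, 2030 is a Tuesday and is not a listed holiday, so no roll-forward applies.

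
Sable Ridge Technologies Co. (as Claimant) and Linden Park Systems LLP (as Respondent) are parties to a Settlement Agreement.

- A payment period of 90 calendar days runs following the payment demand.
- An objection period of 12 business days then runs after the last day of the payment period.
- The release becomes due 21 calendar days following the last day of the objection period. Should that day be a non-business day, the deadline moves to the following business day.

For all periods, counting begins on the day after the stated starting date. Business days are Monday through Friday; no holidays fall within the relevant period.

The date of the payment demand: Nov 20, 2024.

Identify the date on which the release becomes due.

The last day of the payment period: Nov 20, 2024 + 90 days = Feb 18, 2025.
The last day of the objection period: counting 12 business days from Tuesday, Feb 18, 2025 (Feb 19, Feb 20, Feb 21, Feb 24, …, Mar 4, Mar 5, Mar 6, skipping weekends) reaches Thursday, Mar 6, 2025.
The date on which the release becomes due: 21 calendar days after Mar 6, 2025 is Mar 27, 2025. Mar 27, 2025 is a Thursday, so no roll-forward applies.

Mar 27, 2025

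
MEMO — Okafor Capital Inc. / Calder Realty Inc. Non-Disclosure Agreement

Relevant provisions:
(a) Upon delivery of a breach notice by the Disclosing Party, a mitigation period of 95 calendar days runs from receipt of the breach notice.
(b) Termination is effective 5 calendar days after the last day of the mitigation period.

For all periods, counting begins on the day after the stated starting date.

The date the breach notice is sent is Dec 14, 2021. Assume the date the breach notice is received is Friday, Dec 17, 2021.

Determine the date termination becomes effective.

Mar 27, 2022

Adding 95 calendar days to Dec 17, 2021 gives Mar 22, 2022, which is the last day of the mitigation period.
The date termination becomes effective: Mar 22, 2022 + 5 days = Mar 27, 2022.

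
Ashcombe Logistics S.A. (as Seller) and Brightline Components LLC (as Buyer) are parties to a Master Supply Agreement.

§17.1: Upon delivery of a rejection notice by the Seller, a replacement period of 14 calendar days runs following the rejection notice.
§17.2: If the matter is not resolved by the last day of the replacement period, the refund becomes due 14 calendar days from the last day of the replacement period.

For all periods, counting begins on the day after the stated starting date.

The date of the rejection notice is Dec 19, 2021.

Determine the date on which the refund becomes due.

Jan 16, 2022

Adding 14 calendar days to Dec 19, 2021 gives Jan 2, 2022, which is the last day of the replacement period.
Adding 14 calendar days to Jan 2, 2022 gives Jan 16, 2022, which is the date on which the refund becomes due.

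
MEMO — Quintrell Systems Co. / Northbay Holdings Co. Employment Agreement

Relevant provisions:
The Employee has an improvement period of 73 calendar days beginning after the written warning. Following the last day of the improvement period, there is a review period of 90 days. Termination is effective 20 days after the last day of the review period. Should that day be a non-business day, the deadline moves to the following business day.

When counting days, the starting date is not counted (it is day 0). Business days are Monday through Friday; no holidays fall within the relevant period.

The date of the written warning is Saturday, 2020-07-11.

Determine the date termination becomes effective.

The last day of the improvement period: 2020-07-11 + 73 days = 2020-09-22.
Adding 90 calendar days to 2020-09-22 gives 2020-12-21, which is the last day of the review period.
The date termination becomes effective: 20 calendar days after 2020-12-21 is 2021-01-10. That falls on a Sunday, so it rolls to the next business day, Monday, 2021-01-11.

2021-01-11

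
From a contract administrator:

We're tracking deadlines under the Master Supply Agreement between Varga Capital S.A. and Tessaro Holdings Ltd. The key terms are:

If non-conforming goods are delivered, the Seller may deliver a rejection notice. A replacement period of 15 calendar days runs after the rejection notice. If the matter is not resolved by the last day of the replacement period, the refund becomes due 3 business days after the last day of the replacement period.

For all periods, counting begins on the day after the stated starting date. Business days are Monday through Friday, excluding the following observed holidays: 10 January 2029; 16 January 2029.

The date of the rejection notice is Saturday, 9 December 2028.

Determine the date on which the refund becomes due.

The last day of the replacement period: 15 calendar days after 9 December 2028 is 24 December 2028.
The date on which the refund becomes due: counting 3 business days from Sunday, 24 December 2028 (Dec 25, Dec 26, Dec 27, skipping weekends) reaches Wednesday, 27 December 2028.

27 December 2028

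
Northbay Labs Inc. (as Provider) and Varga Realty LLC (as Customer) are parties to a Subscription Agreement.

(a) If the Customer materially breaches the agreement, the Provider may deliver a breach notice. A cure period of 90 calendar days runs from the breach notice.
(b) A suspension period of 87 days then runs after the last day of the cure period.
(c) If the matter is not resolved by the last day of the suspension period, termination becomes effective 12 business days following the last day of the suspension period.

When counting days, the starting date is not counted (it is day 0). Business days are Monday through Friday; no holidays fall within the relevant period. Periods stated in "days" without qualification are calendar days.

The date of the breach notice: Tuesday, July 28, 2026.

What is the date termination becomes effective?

The last day of the cure period: 90 calendar days after July 28, 2026 is October 26, 2026.
The last day of the suspension period: October 26, 2026 + 87 days = January 21, 2027.
The date termination becomes effective: counting 12 business days from Thursday, January 21, 2027 (Jan 22, Jan 25, Jan 26, Jan 27, …, Feb 4, Feb 5, Feb 8, skipping weekends) reaches Monday, February 8, 2027.

February 8, 2027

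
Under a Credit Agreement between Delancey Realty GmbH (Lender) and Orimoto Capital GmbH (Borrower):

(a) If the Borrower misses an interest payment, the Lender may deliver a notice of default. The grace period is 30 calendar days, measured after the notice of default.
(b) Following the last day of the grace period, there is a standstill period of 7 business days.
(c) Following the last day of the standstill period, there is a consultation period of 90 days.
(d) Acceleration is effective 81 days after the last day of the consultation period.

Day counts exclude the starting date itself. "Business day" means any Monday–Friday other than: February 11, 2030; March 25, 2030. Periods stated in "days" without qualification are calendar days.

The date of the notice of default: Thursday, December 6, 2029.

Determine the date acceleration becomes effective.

July 5, 2030

The last day of the grace period: December 6, 2029 + 30 days = January 5, 2030.
The last day of the standstill period: counting 7 business days from Saturday, January 5, 2030 (Jan 7, Jan 8, Jan 9, Jan 10, Jan 11, Jan 14, Jan 15, skipping weekends) reaches Tuesday, January 15, 2030.
Adding 90 calendar days to January 15, 2030 gives April 15, 2030, which is the last day of the consultation period.
Adding 81 calendar days to April 15, 2030 gives July 5, 2030, which is the date acceleration becomes effective.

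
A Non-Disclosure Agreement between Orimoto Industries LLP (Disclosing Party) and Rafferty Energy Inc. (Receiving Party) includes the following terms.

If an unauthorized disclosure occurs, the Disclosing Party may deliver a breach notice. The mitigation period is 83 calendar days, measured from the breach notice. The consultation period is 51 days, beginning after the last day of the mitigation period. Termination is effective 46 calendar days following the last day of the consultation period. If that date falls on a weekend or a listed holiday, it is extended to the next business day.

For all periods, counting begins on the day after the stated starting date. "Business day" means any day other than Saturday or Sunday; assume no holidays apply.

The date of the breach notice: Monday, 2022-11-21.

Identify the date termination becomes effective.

Adding 83 calendar days to 2022-11-21 gives 2023-02-12, which is the last day of the mitigation period.
The last day of the consultation period: 51 calendar days after 2023-02-12 is 2023-04-04.
Adding 46 calendar days to 2023-04-04 gives 2023-05-20, which is the date termination becomes effective. That falls on a Saturday, so it rolls to the next business day, Monday, 2023-05-22.

2023-05-22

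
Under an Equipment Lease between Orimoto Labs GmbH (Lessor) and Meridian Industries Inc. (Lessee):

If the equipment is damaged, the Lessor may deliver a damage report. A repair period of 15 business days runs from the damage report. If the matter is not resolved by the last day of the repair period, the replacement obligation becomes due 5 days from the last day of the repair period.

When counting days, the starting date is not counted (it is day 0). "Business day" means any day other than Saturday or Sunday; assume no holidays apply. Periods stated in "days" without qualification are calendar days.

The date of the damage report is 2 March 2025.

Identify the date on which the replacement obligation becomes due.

26 March 2025

The last day of the repair period: counting 15 business days from Sunday, 2 March 2025 (Mar 3, Mar 4, Mar 5, Mar 6, …, Mar 19, Mar 20, Mar 21, skipping weekends) reaches Friday, 21 March 2025.
The date on which the replacement obligation becomes due: 21 March 2025 + 5 days = 26 March 2025.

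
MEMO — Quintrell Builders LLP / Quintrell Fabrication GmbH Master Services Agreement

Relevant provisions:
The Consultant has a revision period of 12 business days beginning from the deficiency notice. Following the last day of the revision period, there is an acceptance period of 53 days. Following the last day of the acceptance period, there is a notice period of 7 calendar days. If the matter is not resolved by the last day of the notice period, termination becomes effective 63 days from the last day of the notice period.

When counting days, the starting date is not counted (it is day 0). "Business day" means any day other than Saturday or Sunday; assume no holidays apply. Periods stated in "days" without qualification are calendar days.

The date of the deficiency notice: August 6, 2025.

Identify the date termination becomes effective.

December 23, 2025

The last day of the revision period: 12 business days after Wednesday, August 6, 2025, skipping weekends — Aug 7, Aug 8, Aug 11, Aug 12, …, Aug 20, Aug 21, Aug 22 — lands on Friday, August 22, 2025.
The last day of the acceptance period: August 22, 2025 + 53 days = October 14, 2025.
Adding 7 calendar days to October 14, 2025 gives October 21, 2025, which is the last day of the notice period.
Adding 63 calendar days to October 21, 2025 gives December 23, 2025, which is the date termination becomes effective.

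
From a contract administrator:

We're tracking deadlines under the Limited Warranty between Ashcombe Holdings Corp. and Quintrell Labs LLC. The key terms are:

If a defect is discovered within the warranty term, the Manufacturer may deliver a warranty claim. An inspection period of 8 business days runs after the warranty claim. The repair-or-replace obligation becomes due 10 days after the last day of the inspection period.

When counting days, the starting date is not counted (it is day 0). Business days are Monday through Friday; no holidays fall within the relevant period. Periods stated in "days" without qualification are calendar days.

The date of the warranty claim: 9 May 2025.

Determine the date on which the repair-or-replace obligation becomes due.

31 May 2025

The last day of the inspection period: 8 business days after Friday, 9 May 2025, skipping weekends — May 12, May 13, May 14, May 15, May 16, May 19, May 20, May 21 — lands on Wednesday, 21 May 2025.
The date on which the repair-or-replace obligation becomes due: 21 May 2025 + 10 days = 31 May 2025.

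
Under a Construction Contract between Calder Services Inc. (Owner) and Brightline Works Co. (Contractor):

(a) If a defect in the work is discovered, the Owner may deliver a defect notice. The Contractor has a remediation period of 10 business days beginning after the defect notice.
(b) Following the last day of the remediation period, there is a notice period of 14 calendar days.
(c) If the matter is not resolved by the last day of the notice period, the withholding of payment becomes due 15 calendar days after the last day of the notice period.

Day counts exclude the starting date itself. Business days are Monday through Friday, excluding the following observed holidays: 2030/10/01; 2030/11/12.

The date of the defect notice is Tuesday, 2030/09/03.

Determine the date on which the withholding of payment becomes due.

The last day of the remediation period: counting 10 business days from Tuesday, 2030/09/03 (Sep 4, Sep 5, Sep 6, Sep 9, Sep 10, Sep 11, Sep 12, Sep 13, Sep 16, Sep 17, skipping weekends) reaches Tuesday, 2030/09/17.
The last day of the notice period: 14 calendar days after 2030/09/17 is 2030/10/01.
The date on which the withholding of payment becomes due: 15 calendar days after 2030/10/01 is 2030/10/16.

2030/10/16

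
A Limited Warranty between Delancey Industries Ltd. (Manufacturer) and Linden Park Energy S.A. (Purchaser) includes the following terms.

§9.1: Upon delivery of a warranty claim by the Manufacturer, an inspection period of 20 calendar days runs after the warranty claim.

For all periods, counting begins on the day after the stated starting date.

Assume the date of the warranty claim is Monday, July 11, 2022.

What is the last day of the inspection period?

The last day of the inspection period: July 11, 2022 + 20 days = July 31, 2022.

July 31, 2022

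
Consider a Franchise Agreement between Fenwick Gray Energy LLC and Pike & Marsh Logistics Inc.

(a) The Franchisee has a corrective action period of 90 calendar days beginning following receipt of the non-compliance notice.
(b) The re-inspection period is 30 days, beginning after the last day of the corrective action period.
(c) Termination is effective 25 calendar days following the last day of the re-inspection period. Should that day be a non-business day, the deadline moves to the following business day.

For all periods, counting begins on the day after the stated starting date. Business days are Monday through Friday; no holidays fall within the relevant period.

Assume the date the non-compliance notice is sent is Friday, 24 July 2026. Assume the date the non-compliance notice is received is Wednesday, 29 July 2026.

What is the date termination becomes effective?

21 December 2026

Adding 90 calendar days to 29 July 2026 gives 27 October 2026, which is the last day of the corrective action period.
Adding 30 calendar days to 27 October 2026 gives 26 November 2026, which is the last day of the re-inspection period.
Adding 25 calendar days to 26 November 2026 gives 21 December 2026, which is the date termination becomes effective. 21 December 2026 is a Monday, so no roll-forward applies.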